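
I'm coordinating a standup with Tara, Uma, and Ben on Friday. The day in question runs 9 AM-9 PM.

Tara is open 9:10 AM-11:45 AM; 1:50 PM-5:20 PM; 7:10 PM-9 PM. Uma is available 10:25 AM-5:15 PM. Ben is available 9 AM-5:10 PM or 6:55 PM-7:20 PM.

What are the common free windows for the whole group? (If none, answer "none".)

10:25-11:45, 13:50-17:10

Tara ∩ Uma: 10:25-11:45, 13:50-17:15.
Tara ∩ Uma ∩ Ben: 10:25-11:45, 13:50-17:10.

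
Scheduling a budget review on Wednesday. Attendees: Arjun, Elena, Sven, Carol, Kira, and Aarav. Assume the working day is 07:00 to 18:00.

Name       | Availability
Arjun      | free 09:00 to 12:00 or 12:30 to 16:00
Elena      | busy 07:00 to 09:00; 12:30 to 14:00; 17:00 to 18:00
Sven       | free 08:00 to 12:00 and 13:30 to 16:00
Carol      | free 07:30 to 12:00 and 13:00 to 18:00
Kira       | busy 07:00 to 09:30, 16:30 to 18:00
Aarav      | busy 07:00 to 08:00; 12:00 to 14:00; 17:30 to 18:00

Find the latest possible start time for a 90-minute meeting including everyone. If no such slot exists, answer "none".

14:30

Arjun free: 09:00-12:00, 12:30-16:00.
Elena free: 09:00-12:30, 14:00-17:00 (invert busy blocks within the working day).
Sven free: 08:00-12:00, 13:30-16:00.
Carol free: 07:30-12:00, 13:00-18:00.
Kira free: 09:30-16:30 (invert busy blocks within the working day).
Aarav free: 08:00-12:00, 14:00-17:30 (invert busy blocks within the working day).
Arjun ∩ Elena: 09:00-12:00, 14:00-16:00.
Arjun ∩ Elena ∩ Sven: 09:00-12:00, 14:00-16:00.
Arjun ∩ Elena ∩ Sven ∩ Carol: 09:00-12:00, 14:00-16:00.
Arjun ∩ Elena ∩ Sven ∩ Carol ∩ Kira: 09:30-12:00, 14:00-16:00.
Arjun ∩ Elena ∩ Sven ∩ Carol ∩ Kira ∩ Aarav: 09:30-12:00, 14:00-16:00.
The last common window of at least 90 minutes is 14:00-16:00; a 90-minute meeting can start as late as 14:30 and still end by 16:00.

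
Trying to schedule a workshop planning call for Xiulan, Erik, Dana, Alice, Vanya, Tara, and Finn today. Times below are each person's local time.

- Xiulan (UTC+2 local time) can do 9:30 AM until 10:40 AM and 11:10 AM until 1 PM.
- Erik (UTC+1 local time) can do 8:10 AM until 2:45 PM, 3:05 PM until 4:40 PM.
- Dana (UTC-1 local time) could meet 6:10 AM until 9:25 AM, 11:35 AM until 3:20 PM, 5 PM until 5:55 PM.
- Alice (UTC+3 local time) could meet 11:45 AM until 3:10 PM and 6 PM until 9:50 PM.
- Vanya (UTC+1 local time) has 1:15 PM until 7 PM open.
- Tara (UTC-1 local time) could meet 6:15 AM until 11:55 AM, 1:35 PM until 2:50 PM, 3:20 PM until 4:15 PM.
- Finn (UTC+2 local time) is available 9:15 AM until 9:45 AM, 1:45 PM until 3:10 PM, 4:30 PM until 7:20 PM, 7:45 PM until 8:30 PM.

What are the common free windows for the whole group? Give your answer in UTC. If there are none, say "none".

Xiulan in UTC: 07:30-08:40, 09:10-11:00 (subtract 2h to convert from UTC+2).
Erik in UTC: 07:10-13:45, 14:05-15:40 (subtract 1h to convert from UTC+1).
Dana in UTC: 07:10-10:25, 12:35-16:20, 18:00-18:55 (add 1h to convert from UTC-1).
Alice in UTC: 08:45-12:10, 15:00-18:50 (subtract 3h to convert from UTC+3).
Vanya in UTC: 12:15-18:00 (subtract 1h to convert from UTC+1).
Tara in UTC: 07:15-12:55, 14:35-15:50, 16:20-17:15 (add 1h to convert from UTC-1).
Finn in UTC: 07:15-07:45, 11:45-13:10, 14:30-17:20, 17:45-18:30 (subtract 2h to convert from UTC+2).
Xiulan ∩ Erik: 07:30-08:40, 09:10-11:00.
Xiulan ∩ Erik ∩ Dana: 07:30-08:40, 09:10-10:25.
Xiulan ∩ Erik ∩ Dana ∩ Alice: 09:10-10:25.
Xiulan ∩ Erik ∩ Dana ∩ Alice ∩ Vanya: ∅.
Xiulan ∩ Erik ∩ Dana ∩ Alice ∩ Vanya ∩ Tara: ∅.
Xiulan ∩ Erik ∩ Dana ∩ Alice ∩ Vanya ∩ Tara ∩ Finn: ∅.
There is no time when everyone is free.

none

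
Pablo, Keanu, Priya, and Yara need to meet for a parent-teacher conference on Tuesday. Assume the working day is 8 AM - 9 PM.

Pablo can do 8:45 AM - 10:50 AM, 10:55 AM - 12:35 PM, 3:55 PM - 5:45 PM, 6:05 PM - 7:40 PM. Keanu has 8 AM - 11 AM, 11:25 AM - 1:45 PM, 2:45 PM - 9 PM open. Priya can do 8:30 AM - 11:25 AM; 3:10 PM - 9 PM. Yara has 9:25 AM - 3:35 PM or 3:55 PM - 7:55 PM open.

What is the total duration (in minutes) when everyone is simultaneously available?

295

Pablo ∩ Keanu: 08:45-10:50, 10:55-11:00, 11:25-12:35, 15:55-17:45, 18:05-19:40.
Pablo ∩ Keanu ∩ Priya: 08:45-10:50, 10:55-11:00, 15:55-17:45, 18:05-19:40.
Pablo ∩ Keanu ∩ Priya ∩ Yara: 09:25-10:50, 10:55-11:00, 15:55-17:45, 18:05-19:40.
Summing the common windows: 85 + 5 + 110 + 95 = 295 minutes.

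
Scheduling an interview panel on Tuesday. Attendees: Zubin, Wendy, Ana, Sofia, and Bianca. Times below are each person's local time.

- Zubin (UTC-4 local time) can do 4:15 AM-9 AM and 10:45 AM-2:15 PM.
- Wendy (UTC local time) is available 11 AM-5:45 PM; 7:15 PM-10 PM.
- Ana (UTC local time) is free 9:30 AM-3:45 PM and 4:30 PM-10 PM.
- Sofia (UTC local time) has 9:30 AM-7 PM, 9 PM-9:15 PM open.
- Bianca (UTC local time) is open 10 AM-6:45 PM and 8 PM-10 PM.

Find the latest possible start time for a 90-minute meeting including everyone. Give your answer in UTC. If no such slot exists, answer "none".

Zubin in UTC: 08:15-13:00, 14:45-18:15 (add 4h to convert from UTC-4).
Wendy in UTC: 11:00-17:45, 19:15-22:00.
Ana in UTC: 09:30-15:45, 16:30-22:00.
Sofia in UTC: 09:30-19:00, 21:00-21:15.
Bianca in UTC: 10:00-18:45, 20:00-22:00.
Zubin ∩ Wendy: 11:00-13:00, 14:45-17:45.
Zubin ∩ Wendy ∩ Ana: 11:00-13:00, 14:45-15:45, 16:30-17:45.
Zubin ∩ Wendy ∩ Ana ∩ Sofia: 11:00-13:00, 14:45-15:45, 16:30-17:45.
Zubin ∩ Wendy ∩ Ana ∩ Sofia ∩ Bianca: 11:00-13:00, 14:45-15:45, 16:30-17:45.
The last common window of at least 90 minutes is 11:00-13:00; a 90-minute meeting can start as late as 11:30 and still end by 13:00.

11:30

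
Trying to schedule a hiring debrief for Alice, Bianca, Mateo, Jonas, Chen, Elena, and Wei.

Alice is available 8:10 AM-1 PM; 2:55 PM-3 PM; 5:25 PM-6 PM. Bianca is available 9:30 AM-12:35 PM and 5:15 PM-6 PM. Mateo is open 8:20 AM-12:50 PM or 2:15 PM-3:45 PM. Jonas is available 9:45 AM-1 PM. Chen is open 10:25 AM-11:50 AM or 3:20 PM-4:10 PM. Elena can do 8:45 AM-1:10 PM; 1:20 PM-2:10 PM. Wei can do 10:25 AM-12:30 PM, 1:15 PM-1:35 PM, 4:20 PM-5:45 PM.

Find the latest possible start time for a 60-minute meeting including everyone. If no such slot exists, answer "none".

Alice ∩ Bianca: 09:30-12:35, 17:25-18:00.
Alice ∩ Bianca ∩ Mateo: 09:30-12:35.
Alice ∩ Bianca ∩ Mateo ∩ Jonas: 09:45-12:35.
Alice ∩ Bianca ∩ Mateo ∩ Jonas ∩ Chen: 10:25-11:50.
Alice ∩ Bianca ∩ Mateo ∩ Jonas ∩ Chen ∩ Elena: 10:25-11:50.
Alice ∩ Bianca ∩ Mateo ∩ Jonas ∩ Chen ∩ Elena ∩ Wei: 10:25-11:50.
The last common window of at least 60 minutes is 10:25-11:50; a 60-minute meeting can start as late as 10:50 and still end by 11:50.

10:50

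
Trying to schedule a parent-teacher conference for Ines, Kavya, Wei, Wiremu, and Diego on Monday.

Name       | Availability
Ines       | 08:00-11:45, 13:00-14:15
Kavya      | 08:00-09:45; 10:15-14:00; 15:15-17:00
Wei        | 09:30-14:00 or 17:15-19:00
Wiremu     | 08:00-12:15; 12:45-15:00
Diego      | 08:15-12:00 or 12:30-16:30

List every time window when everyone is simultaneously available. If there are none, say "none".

09:30-09:45, 10:15-11:45, 13:00-14:00

Ines ∩ Kavya: 08:00-09:45, 10:15-11:45, 13:00-14:00.
Ines ∩ Kavya ∩ Wei: 09:30-09:45, 10:15-11:45, 13:00-14:00.
Ines ∩ Kavya ∩ Wei ∩ Wiremu: 09:30-09:45, 10:15-11:45, 13:00-14:00.
Ines ∩ Kavya ∩ Wei ∩ Wiremu ∩ Diego: 09:30-09:45, 10:15-11:45, 13:00-14:00.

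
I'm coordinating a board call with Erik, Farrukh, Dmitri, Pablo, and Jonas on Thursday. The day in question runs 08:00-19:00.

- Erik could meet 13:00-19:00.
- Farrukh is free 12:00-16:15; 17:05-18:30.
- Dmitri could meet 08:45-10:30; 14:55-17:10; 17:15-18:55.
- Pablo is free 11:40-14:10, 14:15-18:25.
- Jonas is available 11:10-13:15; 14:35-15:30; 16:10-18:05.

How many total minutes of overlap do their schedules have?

Erik ∩ Farrukh: 13:00-16:15, 17:05-18:30.
Erik ∩ Farrukh ∩ Dmitri: 14:55-16:15, 17:05-17:10, 17:15-18:30.
Erik ∩ Farrukh ∩ Dmitri ∩ Pablo: 14:55-16:15, 17:05-17:10, 17:15-18:25.
Erik ∩ Farrukh ∩ Dmitri ∩ Pablo ∩ Jonas: 14:55-15:30, 16:10-16:15, 17:05-17:10, 17:15-18:05.
Summing the common windows: 35 + 5 + 5 + 50 = 95 minutes.

95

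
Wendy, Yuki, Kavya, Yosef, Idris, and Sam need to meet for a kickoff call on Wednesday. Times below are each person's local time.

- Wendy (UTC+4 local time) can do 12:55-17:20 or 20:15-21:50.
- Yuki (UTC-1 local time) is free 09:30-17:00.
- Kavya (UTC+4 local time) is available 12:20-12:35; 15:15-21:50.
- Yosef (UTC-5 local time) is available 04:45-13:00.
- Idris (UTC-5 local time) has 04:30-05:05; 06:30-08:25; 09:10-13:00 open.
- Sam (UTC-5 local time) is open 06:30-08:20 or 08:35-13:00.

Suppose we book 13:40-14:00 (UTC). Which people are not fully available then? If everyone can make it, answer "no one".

Wendy in UTC: 08:55-13:20, 16:15-17:50 (subtract 4h to convert from UTC+4).
Yuki in UTC: 10:30-18:00 (add 1h to convert from UTC-1).
Kavya in UTC: 08:20-08:35, 11:15-17:50 (subtract 4h to convert from UTC+4).
Yosef in UTC: 09:45-18:00 (add 5h to convert from UTC-5).
Idris in UTC: 09:30-10:05, 11:30-13:25, 14:10-18:00 (add 5h to convert from UTC-5).
Sam in UTC: 11:30-13:20, 13:35-18:00 (add 5h to convert from UTC-5).
Wendy: not fully free for 13:40-14:00. Yuki: free for 13:40-14:00. Kavya: free for 13:40-14:00. Yosef: free for 13:40-14:00. Idris: not fully free for 13:40-14:00. Sam: free for 13:40-14:00.

Idris, Wendy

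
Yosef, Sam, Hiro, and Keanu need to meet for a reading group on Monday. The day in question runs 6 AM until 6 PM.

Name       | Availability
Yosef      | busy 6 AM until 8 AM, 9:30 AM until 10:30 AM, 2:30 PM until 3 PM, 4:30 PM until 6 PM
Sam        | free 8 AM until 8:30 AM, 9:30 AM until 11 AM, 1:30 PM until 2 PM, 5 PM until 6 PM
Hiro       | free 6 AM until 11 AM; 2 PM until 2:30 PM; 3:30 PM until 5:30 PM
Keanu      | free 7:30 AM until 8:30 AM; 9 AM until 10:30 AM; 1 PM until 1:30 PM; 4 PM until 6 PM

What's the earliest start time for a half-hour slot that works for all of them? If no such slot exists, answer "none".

Yosef free: 08:00-09:30, 10:30-14:30, 15:00-16:30 (invert busy blocks within the working day).
Sam free: 08:00-08:30, 09:30-11:00, 13:30-14:00, 17:00-18:00.
Hiro free: 06:00-11:00, 14:00-14:30, 15:30-17:30.
Keanu free: 07:30-08:30, 09:00-10:30, 13:00-13:30, 16:00-18:00.
Yosef ∩ Sam: 08:00-08:30, 10:30-11:00, 13:30-14:00.
Yosef ∩ Sam ∩ Hiro: 08:00-08:30, 10:30-11:00.
Yosef ∩ Sam ∩ Hiro ∩ Keanu: 08:00-08:30.
The first common window of at least 30 minutes is 08:00-08:30, so the earliest start is 08:00.

08:00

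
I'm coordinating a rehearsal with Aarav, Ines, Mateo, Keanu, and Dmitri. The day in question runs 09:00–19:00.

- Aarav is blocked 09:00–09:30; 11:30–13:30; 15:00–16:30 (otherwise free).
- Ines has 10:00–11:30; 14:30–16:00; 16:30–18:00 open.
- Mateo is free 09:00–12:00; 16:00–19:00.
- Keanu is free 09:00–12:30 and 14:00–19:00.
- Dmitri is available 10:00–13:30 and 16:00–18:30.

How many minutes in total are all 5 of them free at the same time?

180

Aarav free: 09:30-11:30, 13:30-15:00, 16:30-19:00 (invert busy blocks within the working day).
Ines free: 10:00-11:30, 14:30-16:00, 16:30-18:00.
Mateo free: 09:00-12:00, 16:00-19:00.
Keanu free: 09:00-12:30, 14:00-19:00.
Dmitri free: 10:00-13:30, 16:00-18:30.
Aarav ∩ Ines: 10:00-11:30, 14:30-15:00, 16:30-18:00.
Aarav ∩ Ines ∩ Mateo: 10:00-11:30, 16:30-18:00.
Aarav ∩ Ines ∩ Mateo ∩ Keanu: 10:00-11:30, 16:30-18:00.
Aarav ∩ Ines ∩ Mateo ∩ Keanu ∩ Dmitri: 10:00-11:30, 16:30-18:00.
Summing the common windows: 90 + 90 = 180 minutes.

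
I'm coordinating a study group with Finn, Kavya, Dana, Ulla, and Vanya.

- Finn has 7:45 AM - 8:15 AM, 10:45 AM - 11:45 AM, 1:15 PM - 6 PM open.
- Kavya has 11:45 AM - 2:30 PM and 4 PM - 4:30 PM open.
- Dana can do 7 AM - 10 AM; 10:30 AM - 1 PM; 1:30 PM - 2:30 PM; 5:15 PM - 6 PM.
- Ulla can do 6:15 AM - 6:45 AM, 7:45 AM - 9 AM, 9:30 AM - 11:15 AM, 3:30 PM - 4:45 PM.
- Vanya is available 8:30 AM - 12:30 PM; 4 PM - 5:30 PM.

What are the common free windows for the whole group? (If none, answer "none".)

Finn ∩ Kavya: 13:15-14:30, 16:00-16:30.
Finn ∩ Kavya ∩ Dana: 13:30-14:30.
Finn ∩ Kavya ∩ Dana ∩ Ulla: ∅.
Finn ∩ Kavya ∩ Dana ∩ Ulla ∩ Vanya: ∅.
There is no time when everyone is free.

none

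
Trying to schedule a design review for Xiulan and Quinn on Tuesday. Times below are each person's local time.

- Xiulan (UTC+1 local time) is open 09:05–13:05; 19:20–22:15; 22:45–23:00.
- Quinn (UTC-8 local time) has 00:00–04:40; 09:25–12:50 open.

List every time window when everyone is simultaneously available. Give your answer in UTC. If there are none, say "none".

08:05-12:05, 18:20-20:50

Xiulan in UTC: 08:05-12:05, 18:20-21:15, 21:45-22:00 (subtract 1h to convert from UTC+1).
Quinn in UTC: 08:00-12:40, 17:25-20:50 (add 8h to convert from UTC-8).
Xiulan ∩ Quinn: 08:05-12:05, 18:20-20:50.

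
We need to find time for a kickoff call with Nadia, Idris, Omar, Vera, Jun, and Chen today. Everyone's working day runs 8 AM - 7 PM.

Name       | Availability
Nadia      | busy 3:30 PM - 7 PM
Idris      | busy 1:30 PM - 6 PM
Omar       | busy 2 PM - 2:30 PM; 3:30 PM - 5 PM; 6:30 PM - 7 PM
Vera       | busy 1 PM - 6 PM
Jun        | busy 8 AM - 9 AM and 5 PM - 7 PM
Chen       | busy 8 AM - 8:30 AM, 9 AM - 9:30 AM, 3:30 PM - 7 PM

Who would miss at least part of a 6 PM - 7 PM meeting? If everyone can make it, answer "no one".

Nadia free: 08:00-15:30 (invert busy blocks within the working day).
Idris free: 08:00-13:30, 18:00-19:00 (invert busy blocks within the working day).
Omar free: 08:00-14:00, 14:30-15:30, 17:00-18:30 (invert busy blocks within the working day).
Vera free: 08:00-13:00, 18:00-19:00 (invert busy blocks within the working day).
Jun free: 09:00-17:00 (invert busy blocks within the working day).
Chen free: 08:30-09:00, 09:30-15:30 (invert busy blocks within the working day).
Nadia: not fully free for 18:00-19:00. Idris: free for 18:00-19:00. Omar: not fully free for 18:00-19:00. Vera: free for 18:00-19:00. Jun: not fully free for 18:00-19:00. Chen: not fully free for 18:00-19:00.

Chen, Jun, Nadia, Omar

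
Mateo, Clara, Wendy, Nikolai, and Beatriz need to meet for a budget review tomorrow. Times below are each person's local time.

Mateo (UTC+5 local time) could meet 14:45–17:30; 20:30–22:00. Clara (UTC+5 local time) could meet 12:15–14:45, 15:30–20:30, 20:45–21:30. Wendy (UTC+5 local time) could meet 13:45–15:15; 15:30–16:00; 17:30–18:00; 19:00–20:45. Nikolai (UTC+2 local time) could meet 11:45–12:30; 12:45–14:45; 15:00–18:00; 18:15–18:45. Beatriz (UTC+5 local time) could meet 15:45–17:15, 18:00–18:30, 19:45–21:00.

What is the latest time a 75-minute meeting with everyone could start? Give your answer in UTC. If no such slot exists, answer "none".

Mateo in UTC: 09:45-12:30, 15:30-17:00 (subtract 5h to convert from UTC+5).
Clara in UTC: 07:15-09:45, 10:30-15:30, 15:45-16:30 (subtract 5h to convert from UTC+5).
Wendy in UTC: 08:45-10:15, 10:30-11:00, 12:30-13:00, 14:00-15:45 (subtract 5h to convert from UTC+5).
Nikolai in UTC: 09:45-10:30, 10:45-12:45, 13:00-16:00, 16:15-16:45 (subtract 2h to convert from UTC+2).
Beatriz in UTC: 10:45-12:15, 13:00-13:30, 14:45-16:00 (subtract 5h to convert from UTC+5).
Mateo ∩ Clara: 10:30-12:30, 15:45-16:30.
Mateo ∩ Clara ∩ Wendy: 10:30-11:00.
Mateo ∩ Clara ∩ Wendy ∩ Nikolai: 10:45-11:00.
Mateo ∩ Clara ∩ Wendy ∩ Nikolai ∩ Beatriz: 10:45-11:00.
No common window is at least 75 minutes long.

none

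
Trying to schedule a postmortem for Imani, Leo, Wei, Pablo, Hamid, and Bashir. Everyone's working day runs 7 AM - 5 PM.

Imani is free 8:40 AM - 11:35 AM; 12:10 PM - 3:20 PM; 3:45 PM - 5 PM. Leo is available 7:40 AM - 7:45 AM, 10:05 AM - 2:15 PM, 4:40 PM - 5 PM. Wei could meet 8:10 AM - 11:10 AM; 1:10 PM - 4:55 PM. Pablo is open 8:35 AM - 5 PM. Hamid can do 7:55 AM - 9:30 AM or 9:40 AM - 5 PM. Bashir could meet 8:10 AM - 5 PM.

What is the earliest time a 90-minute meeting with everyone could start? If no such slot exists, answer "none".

none

Imani ∩ Leo: 10:05-11:35, 12:10-14:15, 16:40-17:00.
Imani ∩ Leo ∩ Wei: 10:05-11:10, 13:10-14:15, 16:40-16:55.
Imani ∩ Leo ∩ Wei ∩ Pablo: 10:05-11:10, 13:10-14:15, 16:40-16:55.
Imani ∩ Leo ∩ Wei ∩ Pablo ∩ Hamid: 10:05-11:10, 13:10-14:15, 16:40-16:55.
Imani ∩ Leo ∩ Wei ∩ Pablo ∩ Hamid ∩ Bashir: 10:05-11:10, 13:10-14:15, 16:40-16:55.
So the common availability across everyone is 10:05-11:10, 13:10-14:15, 16:40-16:55.
No common window is at least 90 minutes long.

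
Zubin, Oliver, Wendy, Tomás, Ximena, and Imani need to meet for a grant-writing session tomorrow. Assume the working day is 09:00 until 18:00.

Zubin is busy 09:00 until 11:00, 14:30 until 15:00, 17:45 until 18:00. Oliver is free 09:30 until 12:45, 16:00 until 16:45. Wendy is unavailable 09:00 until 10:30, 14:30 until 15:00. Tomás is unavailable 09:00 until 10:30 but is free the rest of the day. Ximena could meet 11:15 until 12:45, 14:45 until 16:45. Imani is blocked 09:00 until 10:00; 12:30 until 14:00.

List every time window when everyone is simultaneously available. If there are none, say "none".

11:15-12:30, 16:00-16:45

Zubin free: 11:00-14:30, 15:00-17:45 (invert busy blocks within the working day).
Oliver free: 09:30-12:45, 16:00-16:45.
Wendy free: 10:30-14:30, 15:00-18:00 (invert busy blocks within the working day).
Tomás free: 10:30-18:00 (invert busy blocks within the working day).
Ximena free: 11:15-12:45, 14:45-16:45.
Imani free: 10:00-12:30, 14:00-18:00 (invert busy blocks within the working day).
Zubin ∩ Oliver: 11:00-12:45, 16:00-16:45.
Zubin ∩ Oliver ∩ Wendy: 11:00-12:45, 16:00-16:45.
Zubin ∩ Oliver ∩ Wendy ∩ Tomás: 11:00-12:45, 16:00-16:45.
Zubin ∩ Oliver ∩ Wendy ∩ Tomás ∩ Ximena: 11:15-12:45, 16:00-16:45.
Zubin ∩ Oliver ∩ Wendy ∩ Tomás ∩ Ximena ∩ Imani: 11:15-12:30, 16:00-16:45.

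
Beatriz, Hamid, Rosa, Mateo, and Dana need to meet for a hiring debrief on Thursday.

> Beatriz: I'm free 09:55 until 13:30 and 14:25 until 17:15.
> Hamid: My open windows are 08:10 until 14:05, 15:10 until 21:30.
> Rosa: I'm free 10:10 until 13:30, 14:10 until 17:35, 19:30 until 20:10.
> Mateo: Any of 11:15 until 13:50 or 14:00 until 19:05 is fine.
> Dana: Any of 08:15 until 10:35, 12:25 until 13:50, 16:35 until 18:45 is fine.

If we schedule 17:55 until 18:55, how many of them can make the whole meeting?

2

Hamid and Mateo can make the full 17:55-18:55 slot — that's 2.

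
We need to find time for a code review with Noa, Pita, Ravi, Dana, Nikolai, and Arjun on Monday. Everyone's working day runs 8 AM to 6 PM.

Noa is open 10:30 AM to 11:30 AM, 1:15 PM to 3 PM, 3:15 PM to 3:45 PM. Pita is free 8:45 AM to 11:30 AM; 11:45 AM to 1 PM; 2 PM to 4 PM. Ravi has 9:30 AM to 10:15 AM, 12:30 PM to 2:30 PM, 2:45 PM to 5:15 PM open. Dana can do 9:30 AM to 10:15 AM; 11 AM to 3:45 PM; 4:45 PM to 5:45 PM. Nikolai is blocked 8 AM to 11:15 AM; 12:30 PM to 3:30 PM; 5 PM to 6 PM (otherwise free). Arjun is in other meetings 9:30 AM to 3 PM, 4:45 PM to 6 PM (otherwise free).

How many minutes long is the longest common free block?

Noa free: 10:30-11:30, 13:15-15:00, 15:15-15:45.
Pita free: 08:45-11:30, 11:45-13:00, 14:00-16:00.
Ravi free: 09:30-10:15, 12:30-14:30, 14:45-17:15.
Dana free: 09:30-10:15, 11:00-15:45, 16:45-17:45.
Nikolai free: 11:15-12:30, 15:30-17:00 (invert busy blocks within the working day).
Arjun free: 08:00-09:30, 15:00-16:45 (invert busy blocks within the working day).
Noa ∩ Pita: 10:30-11:30, 14:00-15:00, 15:15-15:45.
Noa ∩ Pita ∩ Ravi: 14:00-14:30, 14:45-15:00, 15:15-15:45.
Noa ∩ Pita ∩ Ravi ∩ Dana: 14:00-14:30, 14:45-15:00, 15:15-15:45.
Noa ∩ Pita ∩ Ravi ∩ Dana ∩ Nikolai: 15:30-15:45.
Noa ∩ Pita ∩ Ravi ∩ Dana ∩ Nikolai ∩ Arjun: 15:30-15:45.
The longest is 15:30-15:45 at 15 minutes.

15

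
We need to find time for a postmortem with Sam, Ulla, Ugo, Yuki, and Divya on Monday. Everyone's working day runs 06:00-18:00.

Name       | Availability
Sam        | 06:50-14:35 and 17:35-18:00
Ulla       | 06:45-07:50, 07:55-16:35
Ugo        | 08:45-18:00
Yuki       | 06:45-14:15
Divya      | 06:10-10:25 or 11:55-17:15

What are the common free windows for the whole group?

08:45-10:25, 11:55-14:15

Sam ∩ Ulla: 06:50-07:50, 07:55-14:35.
Sam ∩ Ulla ∩ Ugo: 08:45-14:35.
Sam ∩ Ulla ∩ Ugo ∩ Yuki: 08:45-14:15.
Sam ∩ Ulla ∩ Ugo ∩ Yuki ∩ Divya: 08:45-10:25, 11:55-14:15.
So the common availability across everyone is 08:45-10:25, 11:55-14:15.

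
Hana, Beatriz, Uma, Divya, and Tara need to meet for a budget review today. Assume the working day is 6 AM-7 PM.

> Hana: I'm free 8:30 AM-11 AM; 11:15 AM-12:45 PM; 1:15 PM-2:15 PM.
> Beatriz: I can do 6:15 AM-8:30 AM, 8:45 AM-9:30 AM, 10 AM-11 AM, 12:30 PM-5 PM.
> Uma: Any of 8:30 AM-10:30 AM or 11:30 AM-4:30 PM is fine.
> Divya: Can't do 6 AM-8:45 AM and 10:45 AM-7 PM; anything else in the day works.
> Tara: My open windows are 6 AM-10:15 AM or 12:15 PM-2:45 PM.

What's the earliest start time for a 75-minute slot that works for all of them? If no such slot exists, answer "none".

none

Hana free: 08:30-11:00, 11:15-12:45, 13:15-14:15.
Beatriz free: 06:15-08:30, 08:45-09:30, 10:00-11:00, 12:30-17:00.
Uma free: 08:30-10:30, 11:30-16:30.
Divya free: 08:45-10:45 (invert busy blocks within the working day).
Tara free: 06:00-10:15, 12:15-14:45.
Hana ∩ Beatriz: 08:45-09:30, 10:00-11:00, 12:30-12:45, 13:15-14:15.
Hana ∩ Beatriz ∩ Uma: 08:45-09:30, 10:00-10:30, 12:30-12:45, 13:15-14:15.
Hana ∩ Beatriz ∩ Uma ∩ Divya: 08:45-09:30, 10:00-10:30.
Hana ∩ Beatriz ∩ Uma ∩ Divya ∩ Tara: 08:45-09:30, 10:00-10:15.
No common window is at least 75 minutes long.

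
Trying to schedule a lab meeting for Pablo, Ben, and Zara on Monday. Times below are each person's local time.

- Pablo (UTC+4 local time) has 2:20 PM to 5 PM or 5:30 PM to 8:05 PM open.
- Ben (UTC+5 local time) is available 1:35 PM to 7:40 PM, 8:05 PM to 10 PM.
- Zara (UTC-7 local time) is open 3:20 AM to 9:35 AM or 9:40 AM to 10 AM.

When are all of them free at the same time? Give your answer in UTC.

10:20-13:00, 13:30-14:40, 15:05-16:05

Pablo in UTC: 10:20-13:00, 13:30-16:05 (subtract 4h to convert from UTC+4).
Ben in UTC: 08:35-14:40, 15:05-17:00 (subtract 5h to convert from UTC+5).
Zara in UTC: 10:20-16:35, 16:40-17:00 (add 7h to convert from UTC-7).
Pablo ∩ Ben: 10:20-13:00, 13:30-14:40, 15:05-16:05.
Pablo ∩ Ben ∩ Zara: 10:20-13:00, 13:30-14:40, 15:05-16:05.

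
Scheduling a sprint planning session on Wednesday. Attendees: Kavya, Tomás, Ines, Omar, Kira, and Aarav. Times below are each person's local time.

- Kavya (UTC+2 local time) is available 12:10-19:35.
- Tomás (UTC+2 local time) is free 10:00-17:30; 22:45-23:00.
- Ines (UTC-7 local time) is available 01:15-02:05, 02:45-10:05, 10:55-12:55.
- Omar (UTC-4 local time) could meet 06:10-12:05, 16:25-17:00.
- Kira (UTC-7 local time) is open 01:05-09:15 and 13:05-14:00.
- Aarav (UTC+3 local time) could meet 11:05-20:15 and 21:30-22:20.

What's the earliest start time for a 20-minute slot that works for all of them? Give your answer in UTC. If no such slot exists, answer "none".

10:10

Kavya in UTC: 10:10-17:35 (subtract 2h to convert from UTC+2).
Tomás in UTC: 08:00-15:30, 20:45-21:00 (subtract 2h to convert from UTC+2).
Ines in UTC: 08:15-09:05, 09:45-17:05, 17:55-19:55 (add 7h to convert from UTC-7).
Omar in UTC: 10:10-16:05, 20:25-21:00 (add 4h to convert from UTC-4).
Kira in UTC: 08:05-16:15, 20:05-21:00 (add 7h to convert from UTC-7).
Aarav in UTC: 08:05-17:15, 18:30-19:20 (subtract 3h to convert from UTC+3).
Kavya ∩ Tomás: 10:10-15:30.
Kavya ∩ Tomás ∩ Ines: 10:10-15:30.
Kavya ∩ Tomás ∩ Ines ∩ Omar: 10:10-15:30.
Kavya ∩ Tomás ∩ Ines ∩ Omar ∩ Kira: 10:10-15:30.
Kavya ∩ Tomás ∩ Ines ∩ Omar ∩ Kira ∩ Aarav: 10:10-15:30.
Those are the intersection windows.
The first common window of at least 20 minutes is 10:10-15:30, so the earliest start is 10:10.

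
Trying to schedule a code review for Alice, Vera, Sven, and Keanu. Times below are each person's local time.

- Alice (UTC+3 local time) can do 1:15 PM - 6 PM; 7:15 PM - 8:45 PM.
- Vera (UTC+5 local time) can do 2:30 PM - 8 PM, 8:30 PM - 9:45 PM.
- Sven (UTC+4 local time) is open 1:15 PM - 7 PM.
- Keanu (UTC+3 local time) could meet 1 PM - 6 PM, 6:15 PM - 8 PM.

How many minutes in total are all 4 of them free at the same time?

285

Alice in UTC: 10:15-15:00, 16:15-17:45 (subtract 3h to convert from UTC+3).
Vera in UTC: 09:30-15:00, 15:30-16:45 (subtract 5h to convert from UTC+5).
Sven in UTC: 09:15-15:00 (subtract 4h to convert from UTC+4).
Keanu in UTC: 10:00-15:00, 15:15-17:00 (subtract 3h to convert from UTC+3).
Alice ∩ Vera: 10:15-15:00, 16:15-16:45.
Alice ∩ Vera ∩ Sven: 10:15-15:00.
Alice ∩ Vera ∩ Sven ∩ Keanu: 10:15-15:00.
That's a single block of 285 minutes.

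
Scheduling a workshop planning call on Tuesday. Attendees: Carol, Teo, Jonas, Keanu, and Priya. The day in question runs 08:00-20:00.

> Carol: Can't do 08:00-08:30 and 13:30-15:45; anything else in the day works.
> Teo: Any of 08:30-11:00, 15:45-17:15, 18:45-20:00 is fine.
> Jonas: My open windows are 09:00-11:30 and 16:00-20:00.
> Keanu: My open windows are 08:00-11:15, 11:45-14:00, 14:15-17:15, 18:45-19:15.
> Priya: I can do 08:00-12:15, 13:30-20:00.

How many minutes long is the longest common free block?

Carol free: 08:30-13:30, 15:45-20:00 (invert busy blocks within the working day).
Teo free: 08:30-11:00, 15:45-17:15, 18:45-20:00.
Jonas free: 09:00-11:30, 16:00-20:00.
Keanu free: 08:00-11:15, 11:45-14:00, 14:15-17:15, 18:45-19:15.
Priya free: 08:00-12:15, 13:30-20:00.
Carol ∩ Teo: 08:30-11:00, 15:45-17:15, 18:45-20:00.
Carol ∩ Teo ∩ Jonas: 09:00-11:00, 16:00-17:15, 18:45-20:00.
Carol ∩ Teo ∩ Jonas ∩ Keanu: 09:00-11:00, 16:00-17:15, 18:45-19:15.
Carol ∩ Teo ∩ Jonas ∩ Keanu ∩ Priya: 09:00-11:00, 16:00-17:15, 18:45-19:15.
The longest is 09:00-11:00 at 120 minutes.

120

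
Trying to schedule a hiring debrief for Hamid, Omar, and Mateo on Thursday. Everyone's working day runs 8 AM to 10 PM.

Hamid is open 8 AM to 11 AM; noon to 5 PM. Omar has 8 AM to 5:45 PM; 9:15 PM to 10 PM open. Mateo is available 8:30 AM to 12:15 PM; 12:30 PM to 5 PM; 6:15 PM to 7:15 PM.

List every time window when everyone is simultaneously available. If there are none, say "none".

Hamid ∩ Omar: 08:00-11:00, 12:00-17:00.
Hamid ∩ Omar ∩ Mateo: 08:30-11:00, 12:00-12:15, 12:30-17:00.

08:30-11:00, 12:00-12:15, 12:30-17:00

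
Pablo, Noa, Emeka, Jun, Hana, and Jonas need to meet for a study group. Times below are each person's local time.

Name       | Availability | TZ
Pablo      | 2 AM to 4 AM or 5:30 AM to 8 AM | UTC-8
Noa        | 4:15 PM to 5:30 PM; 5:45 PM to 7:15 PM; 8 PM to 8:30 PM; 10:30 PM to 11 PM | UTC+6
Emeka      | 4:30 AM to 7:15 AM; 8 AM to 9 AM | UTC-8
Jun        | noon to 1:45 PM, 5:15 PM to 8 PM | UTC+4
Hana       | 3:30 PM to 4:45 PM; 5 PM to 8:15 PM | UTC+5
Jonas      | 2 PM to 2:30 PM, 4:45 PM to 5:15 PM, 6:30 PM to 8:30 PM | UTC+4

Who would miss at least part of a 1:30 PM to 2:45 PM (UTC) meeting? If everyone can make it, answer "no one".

Jonas, Noa

Pablo in UTC: 10:00-12:00, 13:30-16:00 (add 8h to convert from UTC-8).
Noa in UTC: 10:15-11:30, 11:45-13:15, 14:00-14:30, 16:30-17:00 (subtract 6h to convert from UTC+6).
Emeka in UTC: 12:30-15:15, 16:00-17:00 (add 8h to convert from UTC-8).
Jun in UTC: 08:00-09:45, 13:15-16:00 (subtract 4h to convert from UTC+4).
Hana in UTC: 10:30-11:45, 12:00-15:15 (subtract 5h to convert from UTC+5).
Jonas in UTC: 10:00-10:30, 12:45-13:15, 14:30-16:30 (subtract 4h to convert from UTC+4).
Pablo: free for 13:30-14:45. Noa: not fully free for 13:30-14:45. Emeka: free for 13:30-14:45. Jun: free for 13:30-14:45. Hana: free for 13:30-14:45. Jonas: not fully free for 13:30-14:45.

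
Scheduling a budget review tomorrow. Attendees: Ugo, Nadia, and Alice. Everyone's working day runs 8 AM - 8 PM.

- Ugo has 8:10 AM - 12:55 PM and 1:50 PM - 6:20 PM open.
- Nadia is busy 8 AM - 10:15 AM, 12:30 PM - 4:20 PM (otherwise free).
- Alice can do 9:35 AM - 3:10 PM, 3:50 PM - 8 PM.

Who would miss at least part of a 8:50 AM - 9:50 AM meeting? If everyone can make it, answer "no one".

Alice, Nadia

Ugo free: 08:10-12:55, 13:50-18:20.
Nadia free: 10:15-12:30, 16:20-20:00 (invert busy blocks within the working day).
Alice free: 09:35-15:10, 15:50-20:00.
Ugo: free for 08:50-09:50. Nadia: not fully free for 08:50-09:50. Alice: not fully free for 08:50-09:50.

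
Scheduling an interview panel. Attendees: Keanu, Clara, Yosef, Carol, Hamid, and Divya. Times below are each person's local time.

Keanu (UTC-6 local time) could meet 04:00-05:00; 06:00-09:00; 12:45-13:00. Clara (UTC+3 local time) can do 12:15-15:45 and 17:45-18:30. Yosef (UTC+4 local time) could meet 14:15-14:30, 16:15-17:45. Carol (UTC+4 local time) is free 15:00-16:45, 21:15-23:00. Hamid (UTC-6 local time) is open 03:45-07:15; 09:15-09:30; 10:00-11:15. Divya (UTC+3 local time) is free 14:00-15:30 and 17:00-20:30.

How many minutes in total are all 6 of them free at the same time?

15

Keanu in UTC: 10:00-11:00, 12:00-15:00, 18:45-19:00 (add 6h to convert from UTC-6).
Clara in UTC: 09:15-12:45, 14:45-15:30 (subtract 3h to convert from UTC+3).
Yosef in UTC: 10:15-10:30, 12:15-13:45 (subtract 4h to convert from UTC+4).
Carol in UTC: 11:00-12:45, 17:15-19:00 (subtract 4h to convert from UTC+4).
Hamid in UTC: 09:45-13:15, 15:15-15:30, 16:00-17:15 (add 6h to convert from UTC-6).
Divya in UTC: 11:00-12:30, 14:00-17:30 (subtract 3h to convert from UTC+3).
Keanu ∩ Clara: 10:00-11:00, 12:00-12:45, 14:45-15:00.
Keanu ∩ Clara ∩ Yosef: 10:15-10:30, 12:15-12:45.
Keanu ∩ Clara ∩ Yosef ∩ Carol: 12:15-12:45.
Keanu ∩ Clara ∩ Yosef ∩ Carol ∩ Hamid: 12:15-12:45.
Keanu ∩ Clara ∩ Yosef ∩ Carol ∩ Hamid ∩ Divya: 12:15-12:30.
That's a single block of 15 minutes.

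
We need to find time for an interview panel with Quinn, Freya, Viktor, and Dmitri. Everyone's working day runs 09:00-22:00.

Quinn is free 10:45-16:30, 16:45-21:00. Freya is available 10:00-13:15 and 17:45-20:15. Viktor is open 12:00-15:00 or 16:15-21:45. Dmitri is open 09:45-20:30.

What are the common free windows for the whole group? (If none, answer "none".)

12:00-13:15, 17:45-20:15

Quinn ∩ Freya: 10:45-13:15, 17:45-20:15.
Quinn ∩ Freya ∩ Viktor: 12:00-13:15, 17:45-20:15.
Quinn ∩ Freya ∩ Viktor ∩ Dmitri: 12:00-13:15, 17:45-20:15.
Those are the intersection windows.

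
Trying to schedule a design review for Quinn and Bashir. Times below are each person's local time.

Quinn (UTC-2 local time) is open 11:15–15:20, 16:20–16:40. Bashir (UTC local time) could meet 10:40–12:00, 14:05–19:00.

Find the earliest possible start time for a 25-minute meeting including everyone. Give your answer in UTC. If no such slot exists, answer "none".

Quinn in UTC: 13:15-17:20, 18:20-18:40 (add 2h to convert from UTC-2).
Bashir in UTC: 10:40-12:00, 14:05-19:00.
Quinn ∩ Bashir: 14:05-17:20, 18:20-18:40.
The first common window of at least 25 minutes is 14:05-17:20, so the earliest start is 14:05.

14:05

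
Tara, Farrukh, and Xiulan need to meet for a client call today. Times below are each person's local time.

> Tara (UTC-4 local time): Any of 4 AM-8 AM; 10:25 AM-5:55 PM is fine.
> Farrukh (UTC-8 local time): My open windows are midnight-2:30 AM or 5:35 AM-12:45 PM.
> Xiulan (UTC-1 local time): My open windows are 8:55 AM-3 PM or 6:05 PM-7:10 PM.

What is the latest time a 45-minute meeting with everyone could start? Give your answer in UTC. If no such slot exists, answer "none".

19:25

Tara in UTC: 08:00-12:00, 14:25-21:55 (add 4h to convert from UTC-4).
Farrukh in UTC: 08:00-10:30, 13:35-20:45 (add 8h to convert from UTC-8).
Xiulan in UTC: 09:55-16:00, 19:05-20:10 (add 1h to convert from UTC-1).
Tara ∩ Farrukh: 08:00-10:30, 14:25-20:45.
Tara ∩ Farrukh ∩ Xiulan: 09:55-10:30, 14:25-16:00, 19:05-20:10.
So the common availability across everyone is 09:55-10:30, 14:25-16:00, 19:05-20:10.
The last common window of at least 45 minutes is 19:05-20:10; a 45-minute meeting can start as late as 19:25 and still end by 20:10.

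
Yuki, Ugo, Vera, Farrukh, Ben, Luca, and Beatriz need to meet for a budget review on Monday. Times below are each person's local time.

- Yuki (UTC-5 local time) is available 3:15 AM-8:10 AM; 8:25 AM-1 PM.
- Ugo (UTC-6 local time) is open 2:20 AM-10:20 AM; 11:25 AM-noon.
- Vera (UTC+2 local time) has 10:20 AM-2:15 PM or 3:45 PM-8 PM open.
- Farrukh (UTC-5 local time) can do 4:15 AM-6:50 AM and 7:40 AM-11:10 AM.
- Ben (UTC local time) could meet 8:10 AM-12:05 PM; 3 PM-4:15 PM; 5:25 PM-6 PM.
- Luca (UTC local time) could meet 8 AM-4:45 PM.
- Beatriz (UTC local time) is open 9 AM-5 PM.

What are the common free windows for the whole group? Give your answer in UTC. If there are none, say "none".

Yuki in UTC: 08:15-13:10, 13:25-18:00 (add 5h to convert from UTC-5).
Ugo in UTC: 08:20-16:20, 17:25-18:00 (add 6h to convert from UTC-6).
Vera in UTC: 08:20-12:15, 13:45-18:00 (subtract 2h to convert from UTC+2).
Farrukh in UTC: 09:15-11:50, 12:40-16:10 (add 5h to convert from UTC-5).
Ben in UTC: 08:10-12:05, 15:00-16:15, 17:25-18:00.
Luca in UTC: 08:00-16:45.
Beatriz in UTC: 09:00-17:00.
Yuki ∩ Ugo: 08:20-13:10, 13:25-16:20, 17:25-18:00.
Yuki ∩ Ugo ∩ Vera: 08:20-12:15, 13:45-16:20, 17:25-18:00.
Yuki ∩ Ugo ∩ Vera ∩ Farrukh: 09:15-11:50, 13:45-16:10.
Yuki ∩ Ugo ∩ Vera ∩ Farrukh ∩ Ben: 09:15-11:50, 15:00-16:10.
Yuki ∩ Ugo ∩ Vera ∩ Farrukh ∩ Ben ∩ Luca: 09:15-11:50, 15:00-16:10.
Yuki ∩ Ugo ∩ Vera ∩ Farrukh ∩ Ben ∩ Luca ∩ Beatriz: 09:15-11:50, 15:00-16:10.

09:15-11:50, 15:00-16:10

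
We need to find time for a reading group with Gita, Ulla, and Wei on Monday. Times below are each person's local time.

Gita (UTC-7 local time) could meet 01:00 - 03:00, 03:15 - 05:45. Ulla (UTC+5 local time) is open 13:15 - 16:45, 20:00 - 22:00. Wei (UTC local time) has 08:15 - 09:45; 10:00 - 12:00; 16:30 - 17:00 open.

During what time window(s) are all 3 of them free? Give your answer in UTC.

Gita in UTC: 08:00-10:00, 10:15-12:45 (add 7h to convert from UTC-7).
Ulla in UTC: 08:15-11:45, 15:00-17:00 (subtract 5h to convert from UTC+5).
Wei in UTC: 08:15-09:45, 10:00-12:00, 16:30-17:00.
Gita ∩ Ulla: 08:15-10:00, 10:15-11:45.
Gita ∩ Ulla ∩ Wei: 08:15-09:45, 10:15-11:45.

08:15-09:45, 10:15-11:45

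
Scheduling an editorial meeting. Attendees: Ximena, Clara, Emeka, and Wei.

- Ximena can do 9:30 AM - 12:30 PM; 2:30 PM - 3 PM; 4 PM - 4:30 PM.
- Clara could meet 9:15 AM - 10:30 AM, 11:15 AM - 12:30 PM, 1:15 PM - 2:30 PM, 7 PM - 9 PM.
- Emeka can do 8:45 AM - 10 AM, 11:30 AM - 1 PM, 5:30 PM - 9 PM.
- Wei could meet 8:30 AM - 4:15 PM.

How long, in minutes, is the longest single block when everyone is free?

60

Ximena ∩ Clara: 09:30-10:30, 11:15-12:30.
Ximena ∩ Clara ∩ Emeka: 09:30-10:00, 11:30-12:30.
Ximena ∩ Clara ∩ Emeka ∩ Wei: 09:30-10:00, 11:30-12:30.
The longest is 11:30-12:30 at 60 minutes.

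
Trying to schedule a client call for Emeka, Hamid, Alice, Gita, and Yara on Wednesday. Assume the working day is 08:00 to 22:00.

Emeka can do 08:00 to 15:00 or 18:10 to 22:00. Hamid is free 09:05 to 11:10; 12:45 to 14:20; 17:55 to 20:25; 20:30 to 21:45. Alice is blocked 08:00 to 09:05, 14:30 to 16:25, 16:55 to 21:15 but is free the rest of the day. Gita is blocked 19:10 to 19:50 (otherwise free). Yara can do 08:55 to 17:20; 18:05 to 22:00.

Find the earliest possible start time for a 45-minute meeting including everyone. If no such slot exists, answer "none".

09:05

Emeka free: 08:00-15:00, 18:10-22:00.
Hamid free: 09:05-11:10, 12:45-14:20, 17:55-20:25, 20:30-21:45.
Alice free: 09:05-14:30, 16:25-16:55, 21:15-22:00 (invert busy blocks within the working day).
Gita free: 08:00-19:10, 19:50-22:00 (invert busy blocks within the working day).
Yara free: 08:55-17:20, 18:05-22:00.
Emeka ∩ Hamid: 09:05-11:10, 12:45-14:20, 18:10-20:25, 20:30-21:45.
Emeka ∩ Hamid ∩ Alice: 09:05-11:10, 12:45-14:20, 21:15-21:45.
Emeka ∩ Hamid ∩ Alice ∩ Gita: 09:05-11:10, 12:45-14:20, 21:15-21:45.
Emeka ∩ Hamid ∩ Alice ∩ Gita ∩ Yara: 09:05-11:10, 12:45-14:20, 21:15-21:45.
So the common availability across everyone is 09:05-11:10, 12:45-14:20, 21:15-21:45.
The first common window of at least 45 minutes is 09:05-11:10, so the earliest start is 09:05.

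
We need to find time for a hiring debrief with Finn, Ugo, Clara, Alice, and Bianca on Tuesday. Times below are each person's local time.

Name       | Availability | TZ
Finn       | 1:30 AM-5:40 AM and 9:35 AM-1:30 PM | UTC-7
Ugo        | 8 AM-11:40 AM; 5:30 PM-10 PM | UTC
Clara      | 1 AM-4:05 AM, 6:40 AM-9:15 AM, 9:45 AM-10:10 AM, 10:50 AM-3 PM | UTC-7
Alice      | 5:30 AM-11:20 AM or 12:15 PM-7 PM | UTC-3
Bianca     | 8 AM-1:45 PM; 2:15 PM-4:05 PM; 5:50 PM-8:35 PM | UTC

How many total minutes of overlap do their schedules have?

Finn in UTC: 08:30-12:40, 16:35-20:30 (add 7h to convert from UTC-7).
Ugo in UTC: 08:00-11:40, 17:30-22:00.
Clara in UTC: 08:00-11:05, 13:40-16:15, 16:45-17:10, 17:50-22:00 (add 7h to convert from UTC-7).
Alice in UTC: 08:30-14:20, 15:15-22:00 (add 3h to convert from UTC-3).
Bianca in UTC: 08:00-13:45, 14:15-16:05, 17:50-20:35.
Finn ∩ Ugo: 08:30-11:40, 17:30-20:30.
Finn ∩ Ugo ∩ Clara: 08:30-11:05, 17:50-20:30.
Finn ∩ Ugo ∩ Clara ∩ Alice: 08:30-11:05, 17:50-20:30.
Finn ∩ Ugo ∩ Clara ∩ Alice ∩ Bianca: 08:30-11:05, 17:50-20:30.
Summing the common windows: 155 + 160 = 315 minutes.

315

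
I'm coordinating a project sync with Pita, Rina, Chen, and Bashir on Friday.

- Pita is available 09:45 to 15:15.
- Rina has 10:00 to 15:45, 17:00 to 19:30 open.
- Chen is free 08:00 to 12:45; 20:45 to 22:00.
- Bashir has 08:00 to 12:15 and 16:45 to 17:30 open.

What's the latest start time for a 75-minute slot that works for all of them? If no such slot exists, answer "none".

11:00

Pita ∩ Rina: 10:00-15:15.
Pita ∩ Rina ∩ Chen: 10:00-12:45.
Pita ∩ Rina ∩ Chen ∩ Bashir: 10:00-12:15.
Those are the intersection windows.
The last common window of at least 75 minutes is 10:00-12:15; a 75-minute meeting can start as late as 11:00 and still end by 12:15.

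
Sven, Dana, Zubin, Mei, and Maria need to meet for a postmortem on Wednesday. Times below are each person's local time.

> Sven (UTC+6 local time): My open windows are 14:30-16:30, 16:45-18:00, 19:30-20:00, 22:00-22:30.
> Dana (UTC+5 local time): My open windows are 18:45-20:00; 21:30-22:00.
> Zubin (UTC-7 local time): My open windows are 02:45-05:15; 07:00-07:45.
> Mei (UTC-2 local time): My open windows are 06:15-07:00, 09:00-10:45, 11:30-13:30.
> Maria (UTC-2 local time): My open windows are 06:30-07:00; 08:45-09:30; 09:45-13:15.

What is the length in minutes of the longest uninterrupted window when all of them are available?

Sven in UTC: 08:30-10:30, 10:45-12:00, 13:30-14:00, 16:00-16:30 (subtract 6h to convert from UTC+6).
Dana in UTC: 13:45-15:00, 16:30-17:00 (subtract 5h to convert from UTC+5).
Zubin in UTC: 09:45-12:15, 14:00-14:45 (add 7h to convert from UTC-7).
Mei in UTC: 08:15-09:00, 11:00-12:45, 13:30-15:30 (add 2h to convert from UTC-2).
Maria in UTC: 08:30-09:00, 10:45-11:30, 11:45-15:15 (add 2h to convert from UTC-2).
Sven ∩ Dana: 13:45-14:00.
Sven ∩ Dana ∩ Zubin: ∅.
Sven ∩ Dana ∩ Zubin ∩ Mei: ∅.
Sven ∩ Dana ∩ Zubin ∩ Mei ∩ Maria: ∅.
There is no time when everyone is free.
No common window exists, so the longest block is 0 minutes.

0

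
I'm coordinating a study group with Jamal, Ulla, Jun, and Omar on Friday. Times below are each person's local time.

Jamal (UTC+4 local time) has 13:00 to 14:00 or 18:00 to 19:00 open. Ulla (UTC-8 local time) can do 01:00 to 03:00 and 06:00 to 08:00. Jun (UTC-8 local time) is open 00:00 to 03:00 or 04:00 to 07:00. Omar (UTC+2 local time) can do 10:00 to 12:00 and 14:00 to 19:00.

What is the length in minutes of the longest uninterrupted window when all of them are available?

60

Jamal in UTC: 09:00-10:00, 14:00-15:00 (subtract 4h to convert from UTC+4).
Ulla in UTC: 09:00-11:00, 14:00-16:00 (add 8h to convert from UTC-8).
Jun in UTC: 08:00-11:00, 12:00-15:00 (add 8h to convert from UTC-8).
Omar in UTC: 08:00-10:00, 12:00-17:00 (subtract 2h to convert from UTC+2).
Jamal ∩ Ulla: 09:00-10:00, 14:00-15:00.
Jamal ∩ Ulla ∩ Jun: 09:00-10:00, 14:00-15:00.
Jamal ∩ Ulla ∩ Jun ∩ Omar: 09:00-10:00, 14:00-15:00.
So the common availability across everyone is 09:00-10:00, 14:00-15:00.
The longest is 09:00-10:00 at 60 minutes.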